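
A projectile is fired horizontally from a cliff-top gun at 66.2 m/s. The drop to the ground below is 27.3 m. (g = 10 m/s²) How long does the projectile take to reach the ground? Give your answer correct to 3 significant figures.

The horizontal speed doesn't affect the fall. With v_y0 = 0, h = ½ g t².
t = √(2 × 27.3 / 10) = √5.460 = 2.34 s.

2.34 s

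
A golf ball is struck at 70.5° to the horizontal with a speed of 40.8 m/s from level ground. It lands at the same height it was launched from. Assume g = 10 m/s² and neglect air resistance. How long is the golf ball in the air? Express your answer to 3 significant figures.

7.69 s

Vertical component: v_y = 40.8 sin 70.5° = 38.46 m/s.
For a projectile landing at launch height, time of flight is t = 2 v_y / g = 2 × 38.46 / 10 = 7.69 s.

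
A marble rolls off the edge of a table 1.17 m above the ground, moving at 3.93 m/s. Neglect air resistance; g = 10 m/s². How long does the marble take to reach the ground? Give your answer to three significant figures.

The horizontal speed doesn't affect the fall. With v_y0 = 0, h = ½ g t².
t = √(2 × 1.17 / 10) = √0.2340 = 0.484 s.

0.484 s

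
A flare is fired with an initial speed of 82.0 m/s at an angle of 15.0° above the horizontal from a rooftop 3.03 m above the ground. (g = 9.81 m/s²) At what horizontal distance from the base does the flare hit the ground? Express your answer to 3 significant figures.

Components: v_x = 82.0 cos 15.0° = 79.21 m/s, v_y = 82.0 sin 15.0° = 21.22 m/s.
Vertical: 0 = 3.03 + 21.22 t − ½(9.81) t² ⇒ 4.905 t² − 21.22 t − 3.03 = 0.
t = [21.22 + √(450.3 + 59.45)] / 9.810 = 4.465 s.
Horizontal: R = v_x · t = 79.21 × 4.465 = 354 m.

354 m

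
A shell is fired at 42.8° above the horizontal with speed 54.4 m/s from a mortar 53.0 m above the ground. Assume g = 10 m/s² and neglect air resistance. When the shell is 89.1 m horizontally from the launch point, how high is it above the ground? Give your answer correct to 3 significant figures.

v_x = 54.4 cos 42.8° = 39.91 m/s, v_y0 = 54.4 sin 42.8° = 36.96 m/s.
Time to reach x = 89.1 m: t = x / v_x = 89.1 / 39.91 = 2.233 s.
y = 53.0 + v_y0 t − ½ g t² = 53.0 + 36.96×2.233 − 5.000×2.233² = 111 m.

111 m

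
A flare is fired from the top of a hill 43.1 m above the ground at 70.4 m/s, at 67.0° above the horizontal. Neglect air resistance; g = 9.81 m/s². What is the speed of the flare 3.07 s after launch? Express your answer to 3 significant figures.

44.3 m/s

v_x = 70.4 cos 67.0° = 27.51 m/s (constant).
v_y(t) = 70.4 sin 67.0° − g t = 64.80 − 9.81 × 3.07 = 34.68 m/s.
Speed = √(v_x² + v_y²) = √(756.8 + 1203) = 44.3 m/s.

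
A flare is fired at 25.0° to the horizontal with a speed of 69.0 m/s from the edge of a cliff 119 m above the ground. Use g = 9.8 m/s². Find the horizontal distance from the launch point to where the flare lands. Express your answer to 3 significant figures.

546 m

Components: v_x = 69.0 cos 25.0° = 62.54 m/s, v_y = 69.0 sin 25.0° = 29.16 m/s.
Vertical: 0 = 119 + 29.16 t − ½(9.8) t² ⇒ 4.900 t² − 29.16 t − 119 = 0.
t = [29.16 + √(850.3 + 2332)] / 9.800 = 8.732 s.
Horizontal: R = v_x · t = 62.54 × 8.732 = 546 m.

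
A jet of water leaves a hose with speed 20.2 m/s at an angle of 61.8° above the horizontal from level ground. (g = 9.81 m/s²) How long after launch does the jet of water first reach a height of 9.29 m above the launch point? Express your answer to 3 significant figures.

v_y0 = 20.2 sin 61.8° = 17.80 m/s.
Set y = v_y0 t − ½ g t² = 9.29: 4.905 t² − 17.80 t + 9.29 = 0.
t = [17.80 ± √(316.8 − 182.3)] / 9.81 = (17.80 ± 11.60) / 9.81, giving t = 0.632 s or t = 3.00 s.
The jet of water is on the way up at the first time, so t = 0.632 s.

0.632 s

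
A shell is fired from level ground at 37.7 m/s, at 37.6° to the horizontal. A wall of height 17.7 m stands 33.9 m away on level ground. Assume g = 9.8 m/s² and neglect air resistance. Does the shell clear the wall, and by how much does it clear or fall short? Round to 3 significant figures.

v_x = 37.7 cos 37.6° = 29.87 m/s; v_y0 = 37.7 sin 37.6° = 23.00 m/s.
Time to reach the wall: t = 33.9 / 29.87 = 1.135 s.
Height at that point: y = 23.00×1.135 − 4.900×1.135² = 19.79 m.
That is 19.79 − 17.7 = 2.09 m above the top of the wall, so the shell clears it.

Yes — it clears the wall by 2.09 m.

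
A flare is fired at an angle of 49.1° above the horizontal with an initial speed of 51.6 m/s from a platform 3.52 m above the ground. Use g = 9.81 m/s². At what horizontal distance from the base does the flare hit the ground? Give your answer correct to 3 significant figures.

Components: v_x = 51.6 cos 49.1° = 33.78 m/s, v_y = 51.6 sin 49.1° = 39.00 m/s.
Vertical: 0 = 3.52 + 39.00 t − ½(9.81) t² ⇒ 4.905 t² − 39.00 t − 3.52 = 0.
t = [39.00 + √(1521 + 69.06)] / 9.810 = 8.040 s.
Horizontal: R = v_x · t = 33.78 × 8.040 = 272 m.

272 m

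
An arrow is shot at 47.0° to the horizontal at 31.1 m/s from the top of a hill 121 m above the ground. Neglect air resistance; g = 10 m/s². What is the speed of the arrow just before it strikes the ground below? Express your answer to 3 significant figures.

v_x = 31.1 cos 47.0° = 21.21 m/s is unchanged throughout.
For the vertical component, v_y² = v_y0² + 2 g h = (22.75)² + 2×10×121 = 2938, so |v_y| = 54.20 m/s.
Impact speed = √(v_x² + v_y²) = √(449.9 + 2938) = 58.2 m/s.

58.2 m/s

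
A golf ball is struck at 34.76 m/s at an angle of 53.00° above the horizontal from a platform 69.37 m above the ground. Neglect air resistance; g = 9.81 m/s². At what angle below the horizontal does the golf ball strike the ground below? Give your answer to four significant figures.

v_x = 34.76 cos 53.00° = 20.919 m/s.
At impact |v_y| = √(v_y0² + 2 g h) = √(27.761² + 2×9.81×69.37) = 46.170 m/s.
Angle below horizontal = arctan(|v_y| / v_x) = arctan(46.170 / 20.919) = 65.63°.

65.63°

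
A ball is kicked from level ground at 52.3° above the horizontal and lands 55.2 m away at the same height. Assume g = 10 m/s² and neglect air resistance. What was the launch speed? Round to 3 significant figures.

23.9 m/s

On level ground, R = v₀² sin(2θ) / g, so v₀ = √(R g / sin 2θ).
sin(2 × 52.3°) = 0.9677.
v₀ = √(55.2 × 10 / 0.9677) = √570.4 = 23.9 m/s.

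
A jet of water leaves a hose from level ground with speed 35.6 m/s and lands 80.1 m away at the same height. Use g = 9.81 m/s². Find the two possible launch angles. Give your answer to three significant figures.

Level-ground range: R = v₀² sin(2θ)/g ⇒ sin 2θ = R g / v₀² = 80.1×9.81/35.6² = 0.6200.
2θ = arcsin(0.6200) = 38.32° or 180° − 38.32° = 141.68°.
So θ = 19.2° or θ = 70.8°.

19.2° and 70.8°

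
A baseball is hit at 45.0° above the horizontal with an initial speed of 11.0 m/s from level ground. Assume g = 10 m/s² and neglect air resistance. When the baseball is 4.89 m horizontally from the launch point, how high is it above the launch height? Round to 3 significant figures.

2.91 m

v_x = 11.0 cos 45.0° = 7.778 m/s, v_y0 = 11.0 sin 45.0° = 7.778 m/s.
Time to reach x = 4.89 m: t = x / v_x = 4.89 / 7.778 = 0.6287 s.
y = v_y0 t − ½ g t² = 7.778×0.6287 − 5.000×0.6287² = 2.91 m.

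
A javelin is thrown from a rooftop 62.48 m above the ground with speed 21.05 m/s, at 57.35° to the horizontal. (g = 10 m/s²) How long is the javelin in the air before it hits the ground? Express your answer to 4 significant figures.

5.727 s

Vertical component: v_y = 21.05 sin 57.35° = 17.724 m/s.
Taking up as positive with launch at y = 62.48 m, landing at y = 0: 0 = 62.48 + 17.724 t − ½(10) t².
Solving 5.000 t² − 17.724 t − 62.48 = 0 gives t = [17.724 + √(17.724² + 4·5.000·62.48)] / 10.00 = 5.727 s.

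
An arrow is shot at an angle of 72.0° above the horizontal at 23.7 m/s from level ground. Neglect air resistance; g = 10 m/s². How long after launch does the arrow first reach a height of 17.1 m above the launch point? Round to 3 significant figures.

v_y0 = 23.7 sin 72.0° = 22.54 m/s.
Set y = v_y0 t − ½ g t² = 17.1: 5.000 t² − 22.54 t + 17.1 = 0.
t = [22.54 ± √(508.1 − 342.0)] / 10 = (22.54 ± 12.89) / 10, giving t = 0.965 s or t = 3.54 s.
The arrow is on the way up at the first time, so t = 0.965 s.

0.965 s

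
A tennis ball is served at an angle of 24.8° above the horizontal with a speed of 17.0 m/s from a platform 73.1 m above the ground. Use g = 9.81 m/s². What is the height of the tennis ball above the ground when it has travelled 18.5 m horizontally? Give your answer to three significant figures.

74.6 m

v_x = 17.0 cos 24.8° = 15.43 m/s, v_y0 = 17.0 sin 24.8° = 7.131 m/s.
Time to reach x = 18.5 m: t = x / v_x = 18.5 / 15.43 = 1.199 s.
y = 73.1 + v_y0 t − ½ g t² = 73.1 + 7.131×1.199 − 4.905×1.199² = 74.6 m.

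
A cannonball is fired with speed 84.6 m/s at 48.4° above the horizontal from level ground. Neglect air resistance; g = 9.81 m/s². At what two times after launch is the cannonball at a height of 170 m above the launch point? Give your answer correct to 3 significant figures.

v_y0 = 84.6 sin 48.4° = 63.26 m/s.
Set y = v_y0 t − ½ g t² = 170: 4.905 t² − 63.26 t + 170 = 0.
t = [63.26 ± √(4002 − 3335)] / 9.81 = (63.26 ± 25.83) / 9.81, giving t = 3.82 s or t = 9.08 s.
So the cannonball is at 170 m at t = 3.82 s (rising) and t = 9.08 s (falling).

3.82 s and 9.08 s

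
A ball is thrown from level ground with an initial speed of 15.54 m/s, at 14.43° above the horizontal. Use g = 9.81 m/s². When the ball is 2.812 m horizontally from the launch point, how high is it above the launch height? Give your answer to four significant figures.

0.5523 m

v_x = 15.54 cos 14.43° = 15.050 m/s, v_y0 = 15.54 sin 14.43° = 3.8725 m/s.
Time to reach x = 2.812 m: t = x / v_x = 2.812 / 15.050 = 0.18684 s.
y = v_y0 t − ½ g t² = 3.8725×0.18684 − 4.905×0.18684² = 0.5523 m.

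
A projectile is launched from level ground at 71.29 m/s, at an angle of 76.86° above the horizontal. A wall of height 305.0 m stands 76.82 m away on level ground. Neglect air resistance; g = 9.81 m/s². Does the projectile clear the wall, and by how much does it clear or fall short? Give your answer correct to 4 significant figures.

v_x = 71.29 cos 76.86° = 16.206 m/s; v_y0 = 71.29 sin 76.86° = 69.423 m/s.
Time to reach the wall: t = 76.82 / 16.206 = 4.7402 s.
Height at that point: y = 69.423×4.7402 − 4.905×4.7402² = 218.87 m.
That is 305.0 − 218.87 = 86.13 m below the top of the wall, so the projectile does not clear it.

No — it falls 86.13 m short of clearing the wall.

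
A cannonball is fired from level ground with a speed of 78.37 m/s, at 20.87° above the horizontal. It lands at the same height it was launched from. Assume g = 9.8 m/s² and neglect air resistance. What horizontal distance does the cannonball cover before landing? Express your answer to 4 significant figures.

Components: v_x = 78.37 cos 20.87° = 73.228 m/s, v_y = 78.37 sin 20.87° = 27.919 m/s.
Time of flight (same landing height): t = 2 v_y / g = 2 × 27.919 / 9.8 = 5.6978 s.
Range: R = v_x · t = 73.228 × 5.6978 = 417.2 m.

417.2 m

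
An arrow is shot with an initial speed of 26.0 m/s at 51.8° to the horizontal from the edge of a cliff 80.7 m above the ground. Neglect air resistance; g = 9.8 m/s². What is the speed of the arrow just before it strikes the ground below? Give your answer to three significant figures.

v_x = 26.0 cos 51.8° = 16.08 m/s is unchanged throughout.
For the vertical component, v_y² = v_y0² + 2 g h = (20.43)² + 2×9.8×80.7 = 1999, so |v_y| = 44.71 m/s.
Impact speed = √(v_x² + v_y²) = √(258.6 + 1999) = 47.5 m/s.

47.5 m/s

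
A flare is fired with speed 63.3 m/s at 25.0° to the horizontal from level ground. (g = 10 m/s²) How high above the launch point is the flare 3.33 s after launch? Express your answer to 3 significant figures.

v_y0 = 63.3 sin 25.0° = 26.75 m/s.
y(t) = v_y0 t − ½ g t² = 26.75×3.33 − 5.000×3.33² = 33.6 m.

33.6 m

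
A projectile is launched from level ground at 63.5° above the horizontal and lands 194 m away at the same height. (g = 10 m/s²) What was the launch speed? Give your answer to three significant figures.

49.3 m/s

On level ground, R = v₀² sin(2θ) / g, so v₀ = √(R g / sin 2θ).
sin(2 × 63.5°) = 0.7986.
v₀ = √(194 × 10 / 0.7986) = √2429 = 49.3 m/s.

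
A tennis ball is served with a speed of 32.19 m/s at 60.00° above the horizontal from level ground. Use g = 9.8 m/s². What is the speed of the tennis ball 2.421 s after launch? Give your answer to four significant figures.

16.62 m/s

v_x = 32.19 cos 60.00° = 16.095 m/s (constant).
v_y(t) = 32.19 sin 60.00° − g t = 27.877 − 9.8 × 2.421 = 4.1512 m/s.
Speed = √(v_x² + v_y²) = √(259.05 + 17.232) = 16.62 m/s.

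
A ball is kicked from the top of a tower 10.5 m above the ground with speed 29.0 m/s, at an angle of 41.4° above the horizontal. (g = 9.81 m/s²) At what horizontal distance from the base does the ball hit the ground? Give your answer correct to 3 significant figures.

95.6 m

Components: v_x = 29.0 cos 41.4° = 21.75 m/s, v_y = 29.0 sin 41.4° = 19.18 m/s.
Vertical: 0 = 10.5 + 19.18 t − ½(9.81) t² ⇒ 4.905 t² − 19.18 t − 10.5 = 0.
t = [19.18 + √(367.9 + 206.0)] / 9.810 = 4.397 s.
Horizontal: R = v_x · t = 21.75 × 4.397 = 95.6 m.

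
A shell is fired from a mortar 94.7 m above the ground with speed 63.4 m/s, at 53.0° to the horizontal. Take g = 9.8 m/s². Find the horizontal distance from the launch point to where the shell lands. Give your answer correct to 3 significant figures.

Components: v_x = 63.4 cos 53.0° = 38.16 m/s, v_y = 63.4 sin 53.0° = 50.63 m/s.
Vertical: 0 = 94.7 + 50.63 t − ½(9.8) t² ⇒ 4.900 t² − 50.63 t − 94.7 = 0.
t = [50.63 + √(2563 + 1856)] / 9.800 = 11.95 s.
Horizontal: R = v_x · t = 38.16 × 11.95 = 456 m.

456 m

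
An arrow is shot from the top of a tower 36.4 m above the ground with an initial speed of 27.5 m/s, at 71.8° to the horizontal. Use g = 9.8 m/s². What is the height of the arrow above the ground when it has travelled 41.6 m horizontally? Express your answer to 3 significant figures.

48.0 m

v_x = 27.5 cos 71.8° = 8.589 m/s, v_y0 = 27.5 sin 71.8° = 26.12 m/s.
Time to reach x = 41.6 m: t = x / v_x = 41.6 / 8.589 = 4.843 s.
y = 36.4 + v_y0 t − ½ g t² = 36.4 + 26.12×4.843 − 4.900×4.843² = 48.0 m.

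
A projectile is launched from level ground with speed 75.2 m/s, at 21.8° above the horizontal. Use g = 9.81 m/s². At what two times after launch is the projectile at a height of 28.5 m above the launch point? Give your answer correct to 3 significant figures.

1.33 s and 4.36 s

v_y0 = 75.2 sin 21.8° = 27.93 m/s.
Set y = v_y0 t − ½ g t² = 28.5: 4.905 t² − 27.93 t + 28.5 = 0.
t = [27.93 ± √(780.1 − 559.2)] / 9.81 = (27.93 ± 14.86) / 9.81, giving t = 1.33 s or t = 4.36 s.
So the projectile is at 28.5 m at t = 1.33 s (rising) and t = 4.36 s (falling).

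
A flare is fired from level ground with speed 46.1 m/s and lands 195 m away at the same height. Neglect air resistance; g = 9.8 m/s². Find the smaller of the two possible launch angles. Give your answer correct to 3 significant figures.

32.0°

Level-ground range: R = v₀² sin(2θ)/g ⇒ sin 2θ = R g / v₀² = 195×9.8/46.1² = 0.8992.
2θ = arcsin(0.8992) = 64.05° or 180° − 64.05° = 115.95°.
So θ = 32.0° or θ = 58.0°.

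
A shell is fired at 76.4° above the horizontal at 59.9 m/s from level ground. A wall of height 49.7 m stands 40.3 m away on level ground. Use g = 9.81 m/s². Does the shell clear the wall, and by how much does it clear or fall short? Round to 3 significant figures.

Yes — it clears the wall by 76.7 m.

v_x = 59.9 cos 76.4° = 14.09 m/s; v_y0 = 59.9 sin 76.4° = 58.22 m/s.
Time to reach the wall: t = 40.3 / 14.09 = 2.860 s.
Height at that point: y = 58.22×2.860 − 4.905×2.860² = 126.4 m.
That is 126.4 − 49.7 = 76.7 m above the top of the wall, so the shell clears it.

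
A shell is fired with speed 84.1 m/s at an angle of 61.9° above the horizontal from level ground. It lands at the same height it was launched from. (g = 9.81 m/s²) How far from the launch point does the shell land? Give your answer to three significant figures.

For level ground, R = v₀² sin(2θ) / g.
sin(2 × 61.9°) = sin 123.8° = 0.8310.
R = (84.1)² × 0.8310 / 9.81 = 599 m.

599 m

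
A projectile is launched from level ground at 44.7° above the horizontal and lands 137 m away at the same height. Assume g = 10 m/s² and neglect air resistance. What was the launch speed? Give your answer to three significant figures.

On level ground, R = v₀² sin(2θ) / g, so v₀ = √(R g / sin 2θ).
sin(2 × 44.7°) = 0.9999.
v₀ = √(137 × 10 / 0.9999) = √1370 = 37.0 m/s.

37.0 m/s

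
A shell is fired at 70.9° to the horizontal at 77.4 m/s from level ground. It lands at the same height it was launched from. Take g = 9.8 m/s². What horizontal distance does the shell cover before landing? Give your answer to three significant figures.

Components: v_x = 77.4 cos 70.9° = 25.33 m/s, v_y = 77.4 sin 70.9° = 73.14 m/s.
Time of flight (same landing height): t = 2 v_y / g = 2 × 73.14 / 9.8 = 14.93 s.
Range: R = v_x · t = 25.33 × 14.93 = 378 m.

378 m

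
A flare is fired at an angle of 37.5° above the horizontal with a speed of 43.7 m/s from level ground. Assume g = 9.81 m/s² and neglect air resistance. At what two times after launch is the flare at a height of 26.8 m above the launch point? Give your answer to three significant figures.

v_y0 = 43.7 sin 37.5° = 26.60 m/s.
Set y = v_y0 t − ½ g t² = 26.8: 4.905 t² − 26.60 t + 26.8 = 0.
t = [26.60 ± √(707.6 − 525.8)] / 9.81 = (26.60 ± 13.48) / 9.81, giving t = 1.34 s or t = 4.09 s.
So the flare is at 26.8 m at t = 1.34 s (rising) and t = 4.09 s (falling).

1.34 s and 4.09 s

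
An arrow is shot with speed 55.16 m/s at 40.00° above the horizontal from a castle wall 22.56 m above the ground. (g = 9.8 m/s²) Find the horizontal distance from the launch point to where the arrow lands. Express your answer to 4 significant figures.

330.6 m

Components: v_x = 55.16 cos 40.00° = 42.255 m/s, v_y = 55.16 sin 40.00° = 35.456 m/s.
Vertical: 0 = 22.56 + 35.456 t − ½(9.8) t² ⇒ 4.900 t² − 35.456 t − 22.56 = 0.
t = [35.456 + √(1257.1 + 442.18)] / 9.800 = 7.8243 s.
Horizontal: R = v_x · t = 42.255 × 7.8243 = 330.6 m.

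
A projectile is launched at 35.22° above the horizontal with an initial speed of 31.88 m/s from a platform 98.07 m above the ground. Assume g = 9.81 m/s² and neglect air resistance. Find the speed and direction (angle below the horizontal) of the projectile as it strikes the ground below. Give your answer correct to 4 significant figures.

v_x = 31.88 cos 35.22° = 26.044 m/s (constant).
|v_y| at impact = √((18.386)² + 2×9.81×98.07) = 47.562 m/s.
Speed = √(26.044² + 47.562²) = 54.23 m/s; angle = arctan(47.562/26.044) = 61.30° below horizontal.

54.23 m/s at 61.30° below the horizontal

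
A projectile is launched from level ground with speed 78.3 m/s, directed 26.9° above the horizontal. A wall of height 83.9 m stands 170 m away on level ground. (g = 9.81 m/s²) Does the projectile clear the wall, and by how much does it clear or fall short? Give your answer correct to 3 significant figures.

v_x = 78.3 cos 26.9° = 69.83 m/s; v_y0 = 78.3 sin 26.9° = 35.43 m/s.
Time to reach the wall: t = 170 / 69.83 = 2.434 s.
Height at that point: y = 35.43×2.434 − 4.905×2.434² = 57.18 m.
That is 83.9 − 57.18 = 26.7 m below the top of the wall, so the projectile does not clear it.

No — it falls 26.7 m short of clearing the wall.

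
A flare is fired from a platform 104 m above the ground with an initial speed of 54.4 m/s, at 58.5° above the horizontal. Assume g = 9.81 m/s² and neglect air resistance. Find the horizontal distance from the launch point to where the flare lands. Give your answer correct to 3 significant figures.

Components: v_x = 54.4 cos 58.5° = 28.42 m/s, v_y = 54.4 sin 58.5° = 46.38 m/s.
Vertical: 0 = 104 + 46.38 t − ½(9.81) t² ⇒ 4.905 t² − 46.38 t − 104 = 0.
t = [46.38 + √(2151 + 2040)] / 9.810 = 11.33 s.
Horizontal: R = v_x · t = 28.42 × 11.33 = 322 m.

322 m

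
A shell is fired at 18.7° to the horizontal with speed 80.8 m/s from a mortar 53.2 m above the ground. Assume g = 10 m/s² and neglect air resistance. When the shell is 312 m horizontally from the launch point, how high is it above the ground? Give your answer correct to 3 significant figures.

v_x = 80.8 cos 18.7° = 76.53 m/s, v_y0 = 80.8 sin 18.7° = 25.91 m/s.
Time to reach x = 312 m: t = x / v_x = 312 / 76.53 = 4.077 s.
y = 53.2 + v_y0 t − ½ g t² = 53.2 + 25.91×4.077 − 5.000×4.077² = 75.7 m.

75.7 m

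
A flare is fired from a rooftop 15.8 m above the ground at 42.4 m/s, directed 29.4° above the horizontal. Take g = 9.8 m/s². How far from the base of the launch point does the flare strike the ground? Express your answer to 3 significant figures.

181 m

Components: v_x = 42.4 cos 29.4° = 36.94 m/s, v_y = 42.4 sin 29.4° = 20.81 m/s.
Vertical: 0 = 15.8 + 20.81 t − ½(9.8) t² ⇒ 4.900 t² − 20.81 t − 15.8 = 0.
t = [20.81 + √(433.1 + 309.7)] / 9.800 = 4.905 s.
Horizontal: R = v_x · t = 36.94 × 4.905 = 181 m.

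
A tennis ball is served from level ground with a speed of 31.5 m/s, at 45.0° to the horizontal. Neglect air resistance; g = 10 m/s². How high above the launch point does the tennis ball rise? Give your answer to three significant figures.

24.8 m

Vertical component of launch velocity: v_y = 31.5 sin 45.0° = 22.27 m/s.
At the highest point the vertical velocity is zero, so v_y² = 2 g h_max.
h_max = (22.27)² / (2 × 10) = 496.0 / 20.00 = 24.8 m.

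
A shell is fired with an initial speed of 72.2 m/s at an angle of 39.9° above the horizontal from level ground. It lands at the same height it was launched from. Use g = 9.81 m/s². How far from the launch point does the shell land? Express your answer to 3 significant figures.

523 m

For level ground, R = v₀² sin(2θ) / g.
sin(2 × 39.9°) = sin 79.80° = 0.9842.
R = (72.2)² × 0.9842 / 9.81 = 523 m.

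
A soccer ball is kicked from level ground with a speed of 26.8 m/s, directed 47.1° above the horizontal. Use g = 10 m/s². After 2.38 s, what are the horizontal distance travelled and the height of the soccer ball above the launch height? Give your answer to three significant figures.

x = 43.4 m, y = 18.4 m

v_x = 26.8 cos 47.1° = 18.24 m/s; v_y0 = 26.8 sin 47.1° = 19.63 m/s.
x = v_x t = 18.24 × 2.38 = 43.4 m.
y = v_y0 t − ½ g t² = 19.63×2.38 − 5.000×2.38² = 18.4 m.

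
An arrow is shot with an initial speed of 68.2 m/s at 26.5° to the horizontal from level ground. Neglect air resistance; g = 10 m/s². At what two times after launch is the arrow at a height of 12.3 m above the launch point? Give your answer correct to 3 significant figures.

v_y0 = 68.2 sin 26.5° = 30.43 m/s.
Set y = v_y0 t − ½ g t² = 12.3: 5.000 t² − 30.43 t + 12.3 = 0.
t = [30.43 ± √(926.0 − 246.0)] / 10 = (30.43 ± 26.08) / 10, giving t = 0.435 s or t = 5.65 s.
So the arrow is at 12.3 m at t = 0.435 s (rising) and t = 5.65 s (falling).

0.435 s and 5.65 s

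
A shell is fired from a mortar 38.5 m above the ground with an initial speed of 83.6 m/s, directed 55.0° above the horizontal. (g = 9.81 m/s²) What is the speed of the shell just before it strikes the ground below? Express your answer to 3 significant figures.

v_x = 83.6 cos 55.0° = 47.95 m/s is unchanged throughout.
For the vertical component, v_y² = v_y0² + 2 g h = (68.48)² + 2×9.81×38.5 = 5445, so |v_y| = 73.79 m/s.
Impact speed = √(v_x² + v_y²) = √(2299 + 5445) = 88.0 m/s.

88.0 m/s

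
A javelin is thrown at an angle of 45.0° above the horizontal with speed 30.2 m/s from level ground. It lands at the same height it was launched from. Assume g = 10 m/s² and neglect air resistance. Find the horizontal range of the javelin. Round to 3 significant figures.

91.2 m

For level ground, R = v₀² sin(2θ) / g.
sin(2 × 45.0°) = sin 90.00° = 1.000.
R = (30.2)² × 1.000 / 10 = 91.2 m.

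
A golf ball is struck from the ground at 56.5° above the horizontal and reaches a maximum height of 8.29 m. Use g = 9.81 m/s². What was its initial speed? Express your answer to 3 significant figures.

15.3 m/s

At maximum height v_y = 0, so (v₀ sin θ)² = 2 g H.
v₀ sin 56.5° = √(2 × 9.81 × 8.29) = 12.75 m/s.
v₀ = 12.75 / sin 56.5° = 12.75 / 0.8339 = 15.3 m/s.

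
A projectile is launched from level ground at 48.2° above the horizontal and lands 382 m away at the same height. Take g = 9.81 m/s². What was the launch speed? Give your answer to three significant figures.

On level ground, R = v₀² sin(2θ) / g, so v₀ = √(R g / sin 2θ).
sin(2 × 48.2°) = 0.9938.
v₀ = √(382 × 9.81 / 0.9938) = √3771 = 61.4 m/s.

61.4 m/s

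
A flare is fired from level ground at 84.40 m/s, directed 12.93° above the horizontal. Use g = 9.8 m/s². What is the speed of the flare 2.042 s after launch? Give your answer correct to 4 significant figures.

v_x = 84.40 cos 12.93° = 82.260 m/s (constant).
v_y(t) = 84.40 sin 12.93° − g t = 18.885 − 9.8 × 2.042 = -1.1266 m/s.
Speed = √(v_x² + v_y²) = √(6766.7 + 1.2692) = 82.27 m/s.

82.27 m/s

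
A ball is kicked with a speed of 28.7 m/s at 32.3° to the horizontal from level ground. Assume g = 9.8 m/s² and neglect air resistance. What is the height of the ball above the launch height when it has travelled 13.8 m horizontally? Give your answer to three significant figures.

v_x = 28.7 cos 32.3° = 24.26 m/s, v_y0 = 28.7 sin 32.3° = 15.34 m/s.
Time to reach x = 13.8 m: t = x / v_x = 13.8 / 24.26 = 0.5688 s.
y = v_y0 t − ½ g t² = 15.34×0.5688 − 4.900×0.5688² = 7.14 m.

7.14 m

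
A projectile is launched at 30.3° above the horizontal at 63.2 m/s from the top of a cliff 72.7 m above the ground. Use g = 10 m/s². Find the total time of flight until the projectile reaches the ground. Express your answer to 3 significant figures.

8.16 s

Vertical component: v_y = 63.2 sin 30.3° = 31.89 m/s.
Taking up as positive with launch at y = 72.7 m, landing at y = 0: 0 = 72.7 + 31.89 t − ½(10) t².
Solving 5.000 t² − 31.89 t − 72.7 = 0 gives t = [31.89 + √(31.89² + 4·5.000·72.7)] / 10.00 = 8.16 s.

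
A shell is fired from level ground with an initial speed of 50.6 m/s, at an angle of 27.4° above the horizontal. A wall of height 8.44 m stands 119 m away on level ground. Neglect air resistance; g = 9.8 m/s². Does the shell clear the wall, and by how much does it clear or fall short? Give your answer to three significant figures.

Yes — it clears the wall by 18.9 m.

v_x = 50.6 cos 27.4° = 44.92 m/s; v_y0 = 50.6 sin 27.4° = 23.29 m/s.
Time to reach the wall: t = 119 / 44.92 = 2.649 s.
Height at that point: y = 23.29×2.649 − 4.900×2.649² = 27.31 m.
That is 27.31 − 8.44 = 18.9 m above the top of the wall, so the shell clears it.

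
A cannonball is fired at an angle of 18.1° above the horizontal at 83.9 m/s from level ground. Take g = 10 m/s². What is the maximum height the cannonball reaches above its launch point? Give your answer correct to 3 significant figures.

34.0 m

Vertical component of launch velocity: v_y = 83.9 sin 18.1° = 26.07 m/s.
At the highest point the vertical velocity is zero, so v_y² = 2 g h_max.
h_max = (26.07)² / (2 × 10) = 679.6 / 20.00 = 34.0 m.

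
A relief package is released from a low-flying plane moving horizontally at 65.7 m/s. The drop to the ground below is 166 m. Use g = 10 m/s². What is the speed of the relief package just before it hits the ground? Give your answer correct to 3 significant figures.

Fall time: t = √(2 × 166 / 10) = 5.762 s.
At impact: v_x = 65.7 m/s (unchanged), v_y = g t = 10 × 5.762 = 57.62 m/s.
Speed = √(v_x² + v_y²) = √(4316 + 3320) = 87.4 m/s.

87.4 m/s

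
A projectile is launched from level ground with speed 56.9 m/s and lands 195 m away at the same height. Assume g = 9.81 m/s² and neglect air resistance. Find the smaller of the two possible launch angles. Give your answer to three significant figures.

Level-ground range: R = v₀² sin(2θ)/g ⇒ sin 2θ = R g / v₀² = 195×9.81/56.9² = 0.5909.
2θ = arcsin(0.5909) = 36.22° or 180° − 36.22° = 143.78°.
So θ = 18.1° or θ = 71.9°.

18.1°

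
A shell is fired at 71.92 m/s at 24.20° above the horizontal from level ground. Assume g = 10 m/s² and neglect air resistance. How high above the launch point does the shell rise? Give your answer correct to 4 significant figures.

43.46 m

Vertical component of launch velocity: v_y = 71.92 sin 24.20° = 29.482 m/s.
At the highest point the vertical velocity is zero, so v_y² = 2 g h_max.
h_max = (29.482)² / (2 × 10) = 869.19 / 20.00 = 43.46 m.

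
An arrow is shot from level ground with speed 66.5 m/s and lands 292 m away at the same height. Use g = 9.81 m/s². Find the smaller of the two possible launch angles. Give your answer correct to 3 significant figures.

Level-ground range: R = v₀² sin(2θ)/g ⇒ sin 2θ = R g / v₀² = 292×9.81/66.5² = 0.6478.
2θ = arcsin(0.6478) = 40.38° or 180° − 40.38° = 139.62°.
So θ = 20.2° or θ = 69.8°.

20.2°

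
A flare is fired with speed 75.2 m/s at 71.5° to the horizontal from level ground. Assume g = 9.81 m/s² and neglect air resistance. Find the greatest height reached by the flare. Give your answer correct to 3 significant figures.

Vertical component of launch velocity: v_y = 75.2 sin 71.5° = 71.31 m/s.
At the highest point the vertical velocity is zero, so v_y² = 2 g h_max.
h_max = (71.31)² / (2 × 9.81) = 5085 / 19.62 = 259 m.

259 m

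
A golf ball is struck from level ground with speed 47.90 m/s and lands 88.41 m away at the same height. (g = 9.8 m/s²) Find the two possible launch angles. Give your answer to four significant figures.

Level-ground range: R = v₀² sin(2θ)/g ⇒ sin 2θ = R g / v₀² = 88.41×9.8/47.90² = 0.3776.
2θ = arcsin(0.3776) = 22.185° or 180° − 22.185° = 157.815°.
So θ = 11.09° or θ = 78.91°.

11.09° and 78.91°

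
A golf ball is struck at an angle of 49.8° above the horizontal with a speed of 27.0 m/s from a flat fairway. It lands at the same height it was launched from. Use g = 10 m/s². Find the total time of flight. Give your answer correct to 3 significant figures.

Vertical component: v_y = 27.0 sin 49.8° = 20.62 m/s.
For a projectile landing at launch height, time of flight is t = 2 v_y / g = 2 × 20.62 / 10 = 4.12 s.

4.12 s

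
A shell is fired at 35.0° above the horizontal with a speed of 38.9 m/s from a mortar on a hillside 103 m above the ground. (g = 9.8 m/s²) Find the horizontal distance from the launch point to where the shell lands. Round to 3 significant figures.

Components: v_x = 38.9 cos 35.0° = 31.87 m/s, v_y = 38.9 sin 35.0° = 22.31 m/s.
Vertical: 0 = 103 + 22.31 t − ½(9.8) t² ⇒ 4.900 t² − 22.31 t − 103 = 0.
t = [22.31 + √(497.7 + 2019)] / 9.800 = 7.396 s.
Horizontal: R = v_x · t = 31.87 × 7.396 = 236 m.

236 m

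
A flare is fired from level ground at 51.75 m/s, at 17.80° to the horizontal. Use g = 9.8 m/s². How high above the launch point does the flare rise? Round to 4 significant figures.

12.77 m

Vertical component of launch velocity: v_y = 51.75 sin 17.80° = 15.820 m/s.
At the highest point the vertical velocity is zero, so v_y² = 2 g h_max.
h_max = (15.820)² / (2 × 9.8) = 250.27 / 19.60 = 12.77 m.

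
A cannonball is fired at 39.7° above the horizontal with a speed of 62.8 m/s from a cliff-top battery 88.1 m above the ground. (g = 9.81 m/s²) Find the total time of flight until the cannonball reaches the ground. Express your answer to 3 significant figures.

Vertical component: v_y = 62.8 sin 39.7° = 40.11 m/s.
Taking up as positive with launch at y = 88.1 m, landing at y = 0: 0 = 88.1 + 40.11 t − ½(9.81) t².
Solving 4.905 t² − 40.11 t − 88.1 = 0 gives t = [40.11 + √(40.11² + 4·4.905·88.1)] / 9.810 = 9.98 s.

9.98 s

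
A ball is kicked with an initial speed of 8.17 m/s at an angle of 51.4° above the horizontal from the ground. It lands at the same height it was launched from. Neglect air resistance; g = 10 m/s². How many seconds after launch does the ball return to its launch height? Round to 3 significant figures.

Vertical component: v_y = 8.17 sin 51.4° = 6.385 m/s.
For a projectile landing at launch height, time of flight is t = 2 v_y / g = 2 × 6.385 / 10 = 1.28 s.

1.28 s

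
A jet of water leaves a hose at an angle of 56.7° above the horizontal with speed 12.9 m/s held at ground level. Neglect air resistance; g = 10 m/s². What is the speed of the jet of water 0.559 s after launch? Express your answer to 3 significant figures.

8.78 m/s

v_x = 12.9 cos 56.7° = 7.082 m/s (constant).
v_y(t) = 12.9 sin 56.7° − g t = 10.78 − 10 × 0.559 = 5.190 m/s.
Speed = √(v_x² + v_y²) = √(50.15 + 26.94) = 8.78 m/s.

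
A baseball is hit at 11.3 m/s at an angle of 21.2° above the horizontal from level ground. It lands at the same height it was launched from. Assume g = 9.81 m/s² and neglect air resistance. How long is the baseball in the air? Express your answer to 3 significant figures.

0.833 s

Vertical component: v_y = 11.3 sin 21.2° = 4.086 m/s.
For a projectile landing at launch height, time of flight is t = 2 v_y / g = 2 × 4.086 / 9.81 = 0.833 s.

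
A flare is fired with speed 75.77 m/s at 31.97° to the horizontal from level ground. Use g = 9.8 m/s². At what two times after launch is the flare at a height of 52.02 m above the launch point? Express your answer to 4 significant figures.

1.615 s and 6.572 s

v_y0 = 75.77 sin 31.97° = 40.118 m/s.
Set y = v_y0 t − ½ g t² = 52.02: 4.900 t² − 40.118 t + 52.02 = 0.
t = [40.118 ± √(1609.5 − 1019.6)] / 9.8 = (40.118 ± 24.288) / 9.8, giving t = 1.615 s or t = 6.572 s.
So the flare is at 52.02 m at t = 1.615 s (rising) and t = 6.572 s (falling).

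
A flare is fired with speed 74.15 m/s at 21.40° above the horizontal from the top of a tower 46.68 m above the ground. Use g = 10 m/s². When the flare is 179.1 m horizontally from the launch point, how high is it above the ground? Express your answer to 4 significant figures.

v_x = 74.15 cos 21.40° = 69.038 m/s, v_y0 = 74.15 sin 21.40° = 27.056 m/s.
Time to reach x = 179.1 m: t = x / v_x = 179.1 / 69.038 = 2.5942 s.
y = 46.68 + v_y0 t − ½ g t² = 46.68 + 27.056×2.5942 − 5.000×2.5942² = 83.22 m.

83.22 m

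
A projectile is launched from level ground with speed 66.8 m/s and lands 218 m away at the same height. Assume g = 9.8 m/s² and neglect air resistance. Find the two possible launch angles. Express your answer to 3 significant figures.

Level-ground range: R = v₀² sin(2θ)/g ⇒ sin 2θ = R g / v₀² = 218×9.8/66.8² = 0.4788.
2θ = arcsin(0.4788) = 28.61° or 180° − 28.61° = 151.39°.
So θ = 14.3° or θ = 75.7°.

14.3° and 75.7°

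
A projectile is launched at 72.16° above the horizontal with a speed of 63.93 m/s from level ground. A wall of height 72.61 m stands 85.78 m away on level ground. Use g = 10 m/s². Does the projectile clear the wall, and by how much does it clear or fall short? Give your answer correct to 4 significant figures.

Yes — it clears the wall by 98.01 m.

v_x = 63.93 cos 72.16° = 19.586 m/s; v_y0 = 63.93 sin 72.16° = 60.856 m/s.
Time to reach the wall: t = 85.78 / 19.586 = 4.3797 s.
Height at that point: y = 60.856×4.3797 − 5.000×4.3797² = 170.62 m.
That is 170.62 − 72.61 = 98.01 m above the top of the wall, so the projectile clears it.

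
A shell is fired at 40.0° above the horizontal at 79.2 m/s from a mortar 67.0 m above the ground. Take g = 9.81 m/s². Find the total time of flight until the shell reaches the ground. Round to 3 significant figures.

Vertical component: v_y = 79.2 sin 40.0° = 50.91 m/s.
Taking up as positive with launch at y = 67.0 m, landing at y = 0: 0 = 67.0 + 50.91 t − ½(9.81) t².
Solving 4.905 t² − 50.91 t − 67.0 = 0 gives t = [50.91 + √(50.91² + 4·4.905·67.0)] / 9.810 = 11.6 s.

11.6 s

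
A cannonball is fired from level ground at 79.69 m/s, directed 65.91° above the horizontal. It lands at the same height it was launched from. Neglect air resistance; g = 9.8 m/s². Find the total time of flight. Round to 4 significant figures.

Vertical component: v_y = 79.69 sin 65.91° = 72.749 m/s.
For a projectile landing at launch height, time of flight is t = 2 v_y / g = 2 × 72.749 / 9.8 = 14.85 s.

14.85 s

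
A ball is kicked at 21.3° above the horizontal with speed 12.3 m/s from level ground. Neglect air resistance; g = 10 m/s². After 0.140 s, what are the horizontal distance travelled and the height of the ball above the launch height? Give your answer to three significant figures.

v_x = 12.3 cos 21.3° = 11.46 m/s; v_y0 = 12.3 sin 21.3° = 4.468 m/s.
x = v_x t = 11.46 × 0.140 = 1.60 m.
y = v_y0 t − ½ g t² = 4.468×0.140 − 5.000×0.140² = 0.528 m.

x = 1.60 m, y = 0.528 m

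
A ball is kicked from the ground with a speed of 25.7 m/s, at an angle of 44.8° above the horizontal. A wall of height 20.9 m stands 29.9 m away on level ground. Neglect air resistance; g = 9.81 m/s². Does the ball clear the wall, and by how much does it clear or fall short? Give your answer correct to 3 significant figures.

No — it falls 4.39 m short of clearing the wall.

v_x = 25.7 cos 44.8° = 18.24 m/s; v_y0 = 25.7 sin 44.8° = 18.11 m/s.
Time to reach the wall: t = 29.9 / 18.24 = 1.639 s.
Height at that point: y = 18.11×1.639 − 4.905×1.639² = 16.51 m.
That is 20.9 − 16.51 = 4.39 m below the top of the wall, so the ball does not clear it.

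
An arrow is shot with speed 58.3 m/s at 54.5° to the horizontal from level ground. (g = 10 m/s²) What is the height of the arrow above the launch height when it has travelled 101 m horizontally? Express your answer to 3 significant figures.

97.1 m

v_x = 58.3 cos 54.5° = 33.85 m/s, v_y0 = 58.3 sin 54.5° = 47.46 m/s.
Time to reach x = 101 m: t = x / v_x = 101 / 33.85 = 2.984 s.
y = v_y0 t − ½ g t² = 47.46×2.984 − 5.000×2.984² = 97.1 m.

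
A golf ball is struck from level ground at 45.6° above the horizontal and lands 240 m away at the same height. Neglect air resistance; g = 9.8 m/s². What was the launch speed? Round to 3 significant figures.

48.5 m/s

On level ground, R = v₀² sin(2θ) / g, so v₀ = √(R g / sin 2θ).
sin(2 × 45.6°) = 0.9998.
v₀ = √(240 × 9.8 / 0.9998) = √2352 = 48.5 m/s.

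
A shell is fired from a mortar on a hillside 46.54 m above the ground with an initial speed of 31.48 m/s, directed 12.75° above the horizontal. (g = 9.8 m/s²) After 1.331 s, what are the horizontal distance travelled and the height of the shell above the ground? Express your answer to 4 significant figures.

x = 40.87 m, y = 47.11 m

v_x = 31.48 cos 12.75° = 30.704 m/s; v_y0 = 31.48 sin 12.75° = 6.9476 m/s.
x = v_x t = 30.704 × 1.331 = 40.87 m.
y = 46.54 + v_y0 t − ½ g t² = 47.11 m.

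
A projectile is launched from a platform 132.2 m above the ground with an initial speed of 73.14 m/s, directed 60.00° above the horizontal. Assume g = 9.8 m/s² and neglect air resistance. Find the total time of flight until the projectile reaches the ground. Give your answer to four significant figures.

14.76 s

Vertical component: v_y = 73.14 sin 60.00° = 63.341 m/s.
Taking up as positive with launch at y = 132.2 m, landing at y = 0: 0 = 132.2 + 63.341 t − ½(9.8) t².
Solving 4.900 t² − 63.341 t − 132.2 = 0 gives t = [63.341 + √(63.341² + 4·4.900·132.2)] / 9.800 = 14.76 s.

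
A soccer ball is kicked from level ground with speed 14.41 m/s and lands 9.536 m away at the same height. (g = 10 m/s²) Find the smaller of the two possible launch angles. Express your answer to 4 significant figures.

13.67°

Level-ground range: R = v₀² sin(2θ)/g ⇒ sin 2θ = R g / v₀² = 9.536×10/14.41² = 0.4592.
2θ = arcsin(0.4592) = 27.335° or 180° − 27.335° = 152.665°.
So θ = 13.67° or θ = 76.33°.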